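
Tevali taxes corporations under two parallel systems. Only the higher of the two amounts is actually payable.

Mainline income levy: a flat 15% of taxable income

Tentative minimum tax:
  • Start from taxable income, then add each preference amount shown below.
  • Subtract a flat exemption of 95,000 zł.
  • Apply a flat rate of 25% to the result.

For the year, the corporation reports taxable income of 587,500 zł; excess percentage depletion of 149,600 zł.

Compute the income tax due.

160,525 zł

Mainline income levy:
  587,500 zł × 15% = 88,125 zł

Tentative minimum tax:
  Adjusted income: 587,500 zł + 149,600 zł = 737,100 zł
  Less exemption 95,000 zł → base 642,100 zł
  642,100 zł × 25% = 160,525 zł

160,525 zł > 88,125 zł, so the tentative minimum tax is the binding amount.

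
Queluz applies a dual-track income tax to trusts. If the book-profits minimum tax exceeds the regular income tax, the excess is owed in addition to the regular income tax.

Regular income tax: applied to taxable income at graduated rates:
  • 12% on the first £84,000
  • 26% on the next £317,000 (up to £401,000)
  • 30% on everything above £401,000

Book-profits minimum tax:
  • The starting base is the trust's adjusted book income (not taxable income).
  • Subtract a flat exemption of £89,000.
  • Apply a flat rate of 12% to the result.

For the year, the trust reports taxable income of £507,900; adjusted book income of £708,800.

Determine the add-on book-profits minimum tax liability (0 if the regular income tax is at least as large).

Book-profits minimum tax:
  Base (adjusted book income): £708,800
  Less exemption £89,000 → base £619,800
  £619,800 × 12% = £74,376

Regular income tax:
  £84,000 × 12% = £10,080
  £317,000 × 26% = £82,420
  £106,900 × 30% = £32,070
  → £124,570

£74,376 ≤ £124,570, so no add-on is due.

£0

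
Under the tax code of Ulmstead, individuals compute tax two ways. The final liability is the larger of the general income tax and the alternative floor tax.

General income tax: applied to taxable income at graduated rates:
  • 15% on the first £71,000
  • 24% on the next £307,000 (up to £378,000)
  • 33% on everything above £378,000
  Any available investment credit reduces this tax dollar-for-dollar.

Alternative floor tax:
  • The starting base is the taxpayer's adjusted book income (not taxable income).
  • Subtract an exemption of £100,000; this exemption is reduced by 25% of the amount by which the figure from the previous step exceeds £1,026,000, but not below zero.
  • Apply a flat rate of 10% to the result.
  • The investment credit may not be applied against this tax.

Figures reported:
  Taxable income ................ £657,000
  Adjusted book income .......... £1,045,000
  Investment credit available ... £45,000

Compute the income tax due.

£131,400

General income tax:
  £71,000 × 15% = £10,650
  £307,000 × 24% = £73,680
  £279,000 × 33% = £92,070
  → £176,400
  Less investment credit £45,000 → £131,400

Alternative floor tax:
  Base (adjusted book income): £1,045,000
  Exemption: £100,000 − 25% × (£1,045,000 − £1,026,000) = £100,000 − £4,750 = £95,250
  Base: £1,045,000 − £95,250 = £949,750
  £949,750 × 10% = £94,975

£131,400 > £94,975, so the general income tax governs.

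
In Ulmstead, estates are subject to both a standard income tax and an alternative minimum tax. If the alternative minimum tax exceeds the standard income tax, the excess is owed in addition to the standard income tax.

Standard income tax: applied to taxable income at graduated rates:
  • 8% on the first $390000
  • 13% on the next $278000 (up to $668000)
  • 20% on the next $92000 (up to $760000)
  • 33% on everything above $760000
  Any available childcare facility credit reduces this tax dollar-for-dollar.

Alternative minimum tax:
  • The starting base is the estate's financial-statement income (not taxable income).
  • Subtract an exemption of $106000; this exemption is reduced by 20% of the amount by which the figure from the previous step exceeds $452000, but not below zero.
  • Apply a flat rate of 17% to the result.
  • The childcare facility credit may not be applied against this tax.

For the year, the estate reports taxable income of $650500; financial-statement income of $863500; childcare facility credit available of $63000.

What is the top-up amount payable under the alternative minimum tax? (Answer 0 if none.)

$140701

Standard income tax:
  $390000 × 8% = $31200
  $260500 × 13% = $33865
  → $65065
  Less childcare facility credit $63000 → $2065

Alternative minimum tax:
  Base (financial-statement income): $863500
  Exemption: $106000 − 20% × ($863500 − $452000) = $106000 − $82300 = $23700
  Base: $863500 − $23700 = $839800
  $839800 × 17% = $142766

Excess of alternative minimum tax over standard income tax: $142766 − $2065 = $140701.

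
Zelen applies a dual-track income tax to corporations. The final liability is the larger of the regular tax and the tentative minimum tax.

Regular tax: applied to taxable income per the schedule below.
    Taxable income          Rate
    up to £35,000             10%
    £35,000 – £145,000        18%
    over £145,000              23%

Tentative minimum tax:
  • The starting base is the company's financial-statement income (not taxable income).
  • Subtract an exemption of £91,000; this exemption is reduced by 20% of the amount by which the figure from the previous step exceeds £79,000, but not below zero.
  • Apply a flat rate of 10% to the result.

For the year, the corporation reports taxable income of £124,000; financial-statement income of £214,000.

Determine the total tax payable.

£19,520

Tentative minimum tax:
  Base (financial-statement income): £214,000
  Exemption: £91,000 − 20% × (£214,000 − £79,000) = £91,000 − £27,000 = £64,000
  Base: £214,000 − £64,000 = £150,000
  £150,000 × 10% = £15,000

Regular tax:
  £35,000 × 10% = £3,500
  £89,000 × 18% = £16,020
  → £19,520

£19,520 > £15,000, so the regular tax governs.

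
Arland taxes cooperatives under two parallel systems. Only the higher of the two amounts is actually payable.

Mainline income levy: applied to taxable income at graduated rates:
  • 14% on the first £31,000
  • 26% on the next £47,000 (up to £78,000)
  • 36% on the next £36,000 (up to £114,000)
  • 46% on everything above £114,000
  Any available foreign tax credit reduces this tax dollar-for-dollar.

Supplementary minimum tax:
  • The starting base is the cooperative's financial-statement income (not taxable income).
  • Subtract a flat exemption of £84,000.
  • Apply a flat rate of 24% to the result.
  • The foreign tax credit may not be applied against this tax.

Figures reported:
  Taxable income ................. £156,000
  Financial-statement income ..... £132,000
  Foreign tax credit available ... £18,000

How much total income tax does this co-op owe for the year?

Mainline income levy:
  £31,000 × 14% = £4,340
  £47,000 × 26% = £12,220
  £36,000 × 36% = £12,960
  £42,000 × 46% = £19,320
  → £48,840
  Less foreign tax credit £18,000 → £30,840

Supplementary minimum tax:
  Base (financial-statement income): £132,000
  Less exemption £84,000 → base £48,000
  £48,000 × 24% = £11,520

£30,840 > £11,520, so the mainline income levy governs.

£30,840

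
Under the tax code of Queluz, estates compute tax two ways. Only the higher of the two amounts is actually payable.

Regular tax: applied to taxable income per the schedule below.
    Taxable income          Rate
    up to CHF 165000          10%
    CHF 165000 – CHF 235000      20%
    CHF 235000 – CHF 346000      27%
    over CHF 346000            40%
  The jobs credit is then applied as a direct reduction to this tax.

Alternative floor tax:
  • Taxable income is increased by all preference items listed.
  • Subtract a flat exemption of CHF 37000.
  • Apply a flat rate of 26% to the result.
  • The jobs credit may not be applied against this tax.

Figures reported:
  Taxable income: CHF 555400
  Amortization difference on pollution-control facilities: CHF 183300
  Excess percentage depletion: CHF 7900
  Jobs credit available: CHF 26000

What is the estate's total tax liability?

Regular tax:
  CHF 165000 × 10% = CHF 16500
  CHF 70000 × 20% = CHF 14000
  CHF 111000 × 27% = CHF 29970
  CHF 209400 × 40% = CHF 83760
  → CHF 144230
  Less jobs credit CHF 26000 → CHF 118230

Alternative floor tax:
  Adjusted income: CHF 555400 + CHF 183300 + CHF 7900 = CHF 746600
  Less exemption CHF 37000 → base CHF 709600
  CHF 709600 × 26% = CHF 184496

CHF 184496 > CHF 118230, so the alternative floor tax is the binding amount.

CHF 184496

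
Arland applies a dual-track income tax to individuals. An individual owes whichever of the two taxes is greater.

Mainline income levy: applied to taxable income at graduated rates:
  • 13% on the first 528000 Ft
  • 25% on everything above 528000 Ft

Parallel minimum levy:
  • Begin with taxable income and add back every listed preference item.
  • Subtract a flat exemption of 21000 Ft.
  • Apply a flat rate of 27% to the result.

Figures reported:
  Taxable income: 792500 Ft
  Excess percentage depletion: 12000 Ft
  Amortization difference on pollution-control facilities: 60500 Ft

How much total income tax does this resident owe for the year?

227880 Ft

Parallel minimum levy:
  Adjusted income: 792500 Ft + 12000 Ft + 60500 Ft = 865000 Ft
  Less exemption 21000 Ft → base 844000 Ft
  844000 Ft × 27% = 227880 Ft

Mainline income levy:
  528000 Ft × 13% = 68640 Ft
  264500 Ft × 25% = 66125 Ft
  → 134765 Ft

227880 Ft > 134765 Ft, so the parallel minimum levy is the binding amount.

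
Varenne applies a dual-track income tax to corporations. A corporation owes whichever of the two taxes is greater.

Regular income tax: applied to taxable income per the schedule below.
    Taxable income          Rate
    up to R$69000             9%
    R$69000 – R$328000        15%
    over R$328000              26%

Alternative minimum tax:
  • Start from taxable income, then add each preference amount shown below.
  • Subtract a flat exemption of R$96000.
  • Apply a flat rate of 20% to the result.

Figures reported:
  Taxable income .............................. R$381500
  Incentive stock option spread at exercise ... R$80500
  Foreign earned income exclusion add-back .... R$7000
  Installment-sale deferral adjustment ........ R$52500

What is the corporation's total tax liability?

R$85100

Alternative minimum tax:
  Adjusted income: R$381500 + R$80500 + R$7000 + R$52500 = R$521500
  Less exemption R$96000 → base R$425500
  R$425500 × 20% = R$85100

Regular income tax:
  R$69000 × 9% = R$6210
  R$259000 × 15% = R$38850
  R$53500 × 26% = R$13910
  → R$58970

R$85100 > R$58970, so the alternative minimum tax is the binding amount.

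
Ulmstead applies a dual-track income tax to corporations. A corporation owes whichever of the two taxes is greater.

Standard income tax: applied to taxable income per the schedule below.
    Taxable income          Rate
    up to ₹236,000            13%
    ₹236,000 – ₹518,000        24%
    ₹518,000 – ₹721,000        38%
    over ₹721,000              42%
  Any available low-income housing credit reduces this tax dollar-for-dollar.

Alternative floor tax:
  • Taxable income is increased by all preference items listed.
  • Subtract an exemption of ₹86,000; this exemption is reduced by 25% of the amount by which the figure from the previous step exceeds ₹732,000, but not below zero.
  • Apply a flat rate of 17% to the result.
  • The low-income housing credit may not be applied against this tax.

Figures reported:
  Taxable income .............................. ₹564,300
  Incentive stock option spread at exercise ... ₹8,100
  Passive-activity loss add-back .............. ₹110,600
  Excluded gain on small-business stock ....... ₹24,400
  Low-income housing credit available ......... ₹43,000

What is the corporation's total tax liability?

₹105,638

Standard income tax:
  ₹236,000 × 13% = ₹30,680
  ₹282,000 × 24% = ₹67,680
  ₹46,300 × 38% = ₹17,594
  → ₹115,954
  Less low-income housing credit ₹43,000 → ₹72,954

Alternative floor tax:
  Adjusted income: ₹564,300 + ₹8,100 + ₹110,600 + ₹24,400 = ₹707,400
  Exemption: ₹707,400 ≤ ₹732,000, so full ₹86,000 applies
  Base: ₹707,400 − ₹86,000 = ₹621,400
  ₹621,400 × 17% = ₹105,638

₹105,638 > ₹72,954, so the alternative floor tax is the binding amount.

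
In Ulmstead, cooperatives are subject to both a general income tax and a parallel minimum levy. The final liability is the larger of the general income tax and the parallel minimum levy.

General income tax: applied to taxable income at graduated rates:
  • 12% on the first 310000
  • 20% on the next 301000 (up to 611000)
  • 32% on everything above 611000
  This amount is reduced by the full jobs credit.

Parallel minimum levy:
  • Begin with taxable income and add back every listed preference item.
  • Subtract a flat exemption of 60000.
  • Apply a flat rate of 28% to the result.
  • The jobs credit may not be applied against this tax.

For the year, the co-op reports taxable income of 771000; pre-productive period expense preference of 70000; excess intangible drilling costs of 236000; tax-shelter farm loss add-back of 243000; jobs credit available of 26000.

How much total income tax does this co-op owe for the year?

Parallel minimum levy:
  Adjusted income: 771000 + 70000 + 236000 + 243000 = 1320000
  Less exemption 60000 → base 1260000
  1260000 × 28% = 352800

General income tax:
  310000 × 12% = 37200
  301000 × 20% = 60200
  160000 × 32% = 51200
  → 148600
  Less jobs credit 26000 → 122600

352800 > 122600, so the parallel minimum levy is the binding amount.

352800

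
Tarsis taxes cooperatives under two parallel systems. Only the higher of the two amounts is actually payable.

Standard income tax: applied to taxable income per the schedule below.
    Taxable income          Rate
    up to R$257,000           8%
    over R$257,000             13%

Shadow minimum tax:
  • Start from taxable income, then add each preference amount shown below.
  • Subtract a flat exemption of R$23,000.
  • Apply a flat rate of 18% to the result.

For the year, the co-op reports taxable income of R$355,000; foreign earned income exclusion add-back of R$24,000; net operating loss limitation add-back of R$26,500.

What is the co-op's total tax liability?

R$68,850

Standard income tax:
  R$257,000 × 8% = R$20,560
  R$98,000 × 13% = R$12,740
  → R$33,300

Shadow minimum tax:
  Adjusted income: R$355,000 + R$24,000 + R$26,500 = R$405,500
  Less exemption R$23,000 → base R$382,500
  R$382,500 × 18% = R$68,850

R$68,850 > R$33,300, so the shadow minimum tax is the binding amount.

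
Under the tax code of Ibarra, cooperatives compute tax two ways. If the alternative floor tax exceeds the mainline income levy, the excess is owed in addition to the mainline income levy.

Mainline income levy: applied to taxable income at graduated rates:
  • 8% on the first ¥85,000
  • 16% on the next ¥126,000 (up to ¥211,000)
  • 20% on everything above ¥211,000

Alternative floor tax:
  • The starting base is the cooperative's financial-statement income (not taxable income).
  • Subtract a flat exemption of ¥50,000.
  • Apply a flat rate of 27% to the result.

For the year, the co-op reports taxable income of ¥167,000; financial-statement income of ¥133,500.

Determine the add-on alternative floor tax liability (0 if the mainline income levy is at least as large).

Mainline income levy:
  ¥85,000 × 8% = ¥6,800
  ¥82,000 × 16% = ¥13,120
  → ¥19,920

Alternative floor tax:
  Base (financial-statement income): ¥133,500
  Less exemption ¥50,000 → base ¥83,500
  ¥83,500 × 27% = ¥22,545

Excess of alternative floor tax over mainline income levy: ¥22,545 − ¥19,920 = ¥2,625.

¥2,625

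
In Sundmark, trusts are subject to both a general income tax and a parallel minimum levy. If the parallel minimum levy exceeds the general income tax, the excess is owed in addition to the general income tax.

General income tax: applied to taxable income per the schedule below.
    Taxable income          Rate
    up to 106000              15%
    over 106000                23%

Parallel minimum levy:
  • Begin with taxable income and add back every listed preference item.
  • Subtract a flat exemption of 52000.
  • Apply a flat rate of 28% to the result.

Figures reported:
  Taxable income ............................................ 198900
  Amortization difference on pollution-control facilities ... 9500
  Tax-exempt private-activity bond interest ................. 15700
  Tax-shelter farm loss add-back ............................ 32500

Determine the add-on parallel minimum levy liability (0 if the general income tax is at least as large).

20021

Parallel minimum levy:
  Adjusted income: 198900 + 9500 + 15700 + 32500 = 256600
  Less exemption 52000 → base 204600
  204600 × 28% = 57288

General income tax:
  106000 × 15% = 15900
  92900 × 23% = 21367
  → 37267

Excess of parallel minimum levy over general income tax: 57288 − 37267 = 20021.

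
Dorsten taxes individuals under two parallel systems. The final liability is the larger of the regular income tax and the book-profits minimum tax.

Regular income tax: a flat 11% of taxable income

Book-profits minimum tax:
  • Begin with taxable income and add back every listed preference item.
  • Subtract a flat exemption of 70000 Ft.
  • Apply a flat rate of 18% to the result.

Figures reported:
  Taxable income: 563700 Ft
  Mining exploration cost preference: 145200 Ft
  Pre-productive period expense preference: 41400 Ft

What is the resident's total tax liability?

Regular income tax:
  563700 Ft × 11% = 62007 Ft

Book-profits minimum tax:
  Adjusted income: 563700 Ft + 145200 Ft + 41400 Ft = 750300 Ft
  Less exemption 70000 Ft → base 680300 Ft
  680300 Ft × 18% = 122454 Ft

122454 Ft > 62007 Ft, so the book-profits minimum tax is the binding amount.

122454 Ft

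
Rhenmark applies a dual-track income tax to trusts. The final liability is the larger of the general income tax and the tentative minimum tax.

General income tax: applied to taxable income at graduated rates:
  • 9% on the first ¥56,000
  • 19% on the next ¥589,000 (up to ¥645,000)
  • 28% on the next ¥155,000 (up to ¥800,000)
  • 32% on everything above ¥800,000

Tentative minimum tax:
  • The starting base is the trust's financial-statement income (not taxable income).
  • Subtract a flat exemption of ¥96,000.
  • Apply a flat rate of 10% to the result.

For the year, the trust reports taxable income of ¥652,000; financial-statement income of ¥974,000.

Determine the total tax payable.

Tentative minimum tax:
  Base (financial-statement income): ¥974,000
  Less exemption ¥96,000 → base ¥878,000
  ¥878,000 × 10% = ¥87,800

General income tax:
  ¥56,000 × 9% = ¥5,040
  ¥589,000 × 19% = ¥111,910
  ¥7,000 × 28% = ¥1,960
  → ¥118,910

¥118,910 > ¥87,800, so the general income tax governs.

¥118,910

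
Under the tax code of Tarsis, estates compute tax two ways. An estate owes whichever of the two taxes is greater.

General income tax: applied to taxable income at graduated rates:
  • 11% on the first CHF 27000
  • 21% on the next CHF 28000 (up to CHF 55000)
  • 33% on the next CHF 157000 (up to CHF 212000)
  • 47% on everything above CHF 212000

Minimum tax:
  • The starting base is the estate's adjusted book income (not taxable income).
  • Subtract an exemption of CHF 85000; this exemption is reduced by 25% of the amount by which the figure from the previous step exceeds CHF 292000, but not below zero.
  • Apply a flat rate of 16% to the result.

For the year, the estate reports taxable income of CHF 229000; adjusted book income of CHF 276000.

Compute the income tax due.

General income tax:
  CHF 27000 × 11% = CHF 2970
  CHF 28000 × 21% = CHF 5880
  CHF 157000 × 33% = CHF 51810
  CHF 17000 × 47% = CHF 7990
  → CHF 68650

Minimum tax:
  Base (adjusted book income): CHF 276000
  Exemption: CHF 276000 ≤ CHF 292000, so full CHF 85000 applies
  Base: CHF 276000 − CHF 85000 = CHF 191000
  CHF 191000 × 16% = CHF 30560

CHF 68650 > CHF 30560, so the general income tax governs.

CHF 68650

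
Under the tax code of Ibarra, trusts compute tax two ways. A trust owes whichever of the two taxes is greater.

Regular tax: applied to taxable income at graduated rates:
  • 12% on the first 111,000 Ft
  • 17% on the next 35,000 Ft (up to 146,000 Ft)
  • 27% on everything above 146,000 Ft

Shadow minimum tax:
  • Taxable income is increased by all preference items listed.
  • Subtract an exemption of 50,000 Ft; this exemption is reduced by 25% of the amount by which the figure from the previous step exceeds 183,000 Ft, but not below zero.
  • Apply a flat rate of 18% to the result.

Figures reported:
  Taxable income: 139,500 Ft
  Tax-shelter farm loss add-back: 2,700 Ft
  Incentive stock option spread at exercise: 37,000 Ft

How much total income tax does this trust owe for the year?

23,256 Ft

Regular tax:
  111,000 Ft × 12% = 13,320 Ft
  28,500 Ft × 17% = 4,845 Ft
  → 18,165 Ft

Shadow minimum tax:
  Adjusted income: 139,500 Ft + 2,700 Ft + 37,000 Ft = 179,200 Ft
  Exemption: 179,200 Ft ≤ 183,000 Ft, so full 50,000 Ft applies
  Base: 179,200 Ft − 50,000 Ft = 129,200 Ft
  129,200 Ft × 18% = 23,256 Ft

23,256 Ft > 18,165 Ft, so the shadow minimum tax is the binding amount.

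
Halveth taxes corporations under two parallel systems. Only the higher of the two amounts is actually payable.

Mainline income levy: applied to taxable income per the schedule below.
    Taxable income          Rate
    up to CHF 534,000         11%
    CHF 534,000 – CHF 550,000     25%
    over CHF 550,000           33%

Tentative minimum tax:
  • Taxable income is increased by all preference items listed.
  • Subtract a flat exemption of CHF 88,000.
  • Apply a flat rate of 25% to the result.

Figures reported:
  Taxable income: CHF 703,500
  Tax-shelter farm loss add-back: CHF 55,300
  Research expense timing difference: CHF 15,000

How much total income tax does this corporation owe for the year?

CHF 171,450

Mainline income levy:
  CHF 534,000 × 11% = CHF 58,740
  CHF 16,000 × 25% = CHF 4,000
  CHF 153,500 × 33% = CHF 50,655
  → CHF 113,395

Tentative minimum tax:
  Adjusted income: CHF 703,500 + CHF 55,300 + CHF 15,000 = CHF 773,800
  Less exemption CHF 88,000 → base CHF 685,800
  CHF 685,800 × 25% = CHF 171,450

CHF 171,450 > CHF 113,395, so the tentative minimum tax is the binding amount.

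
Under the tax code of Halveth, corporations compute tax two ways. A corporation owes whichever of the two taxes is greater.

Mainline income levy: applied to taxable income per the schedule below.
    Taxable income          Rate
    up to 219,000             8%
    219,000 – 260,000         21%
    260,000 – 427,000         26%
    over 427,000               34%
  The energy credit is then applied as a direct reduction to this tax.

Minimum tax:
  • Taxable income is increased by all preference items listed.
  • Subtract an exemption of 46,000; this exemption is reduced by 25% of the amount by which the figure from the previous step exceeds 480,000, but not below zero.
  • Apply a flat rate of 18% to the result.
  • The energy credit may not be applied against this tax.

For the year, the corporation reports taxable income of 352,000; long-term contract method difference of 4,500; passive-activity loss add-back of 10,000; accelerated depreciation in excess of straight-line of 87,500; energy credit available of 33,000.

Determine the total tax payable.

Mainline income levy:
  219,000 × 8% = 17,520
  41,000 × 21% = 8,610
  92,000 × 26% = 23,920
  → 50,050
  Less energy credit 33,000 → 17,050

Minimum tax:
  Adjusted income: 352,000 + 4,500 + 10,000 + 87,500 = 454,000
  Exemption: 454,000 ≤ 480,000, so full 46,000 applies
  Base: 454,000 − 46,000 = 408,000
  408,000 × 18% = 73,440

73,440 > 17,050, so the minimum tax is the binding amount.

73,440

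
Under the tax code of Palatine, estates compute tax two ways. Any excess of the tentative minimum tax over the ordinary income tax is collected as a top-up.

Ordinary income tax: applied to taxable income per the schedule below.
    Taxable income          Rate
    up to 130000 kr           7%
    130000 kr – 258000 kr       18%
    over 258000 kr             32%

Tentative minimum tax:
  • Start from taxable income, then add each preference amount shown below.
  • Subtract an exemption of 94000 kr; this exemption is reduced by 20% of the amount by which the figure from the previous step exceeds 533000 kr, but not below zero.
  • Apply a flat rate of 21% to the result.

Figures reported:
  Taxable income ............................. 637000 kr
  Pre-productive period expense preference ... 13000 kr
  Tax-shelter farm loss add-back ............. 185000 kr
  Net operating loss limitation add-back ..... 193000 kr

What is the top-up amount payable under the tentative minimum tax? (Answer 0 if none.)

62460 kr

Ordinary income tax:
  130000 kr × 7% = 9100 kr
  128000 kr × 18% = 23040 kr
  379000 kr × 32% = 121280 kr
  → 153420 kr

Tentative minimum tax:
  Adjusted income: 637000 kr + 13000 kr + 185000 kr + 193000 kr = 1028000 kr
  Exemption: 20% × (1028000 kr − 533000 kr) = 99000 kr ≥ 94000 kr, so the exemption is fully phased out
  Base: 1028000 kr − 0 kr = 1028000 kr
  1028000 kr × 21% = 215880 kr

Excess of tentative minimum tax over ordinary income tax: 215880 kr − 153420 kr = 62460 kr.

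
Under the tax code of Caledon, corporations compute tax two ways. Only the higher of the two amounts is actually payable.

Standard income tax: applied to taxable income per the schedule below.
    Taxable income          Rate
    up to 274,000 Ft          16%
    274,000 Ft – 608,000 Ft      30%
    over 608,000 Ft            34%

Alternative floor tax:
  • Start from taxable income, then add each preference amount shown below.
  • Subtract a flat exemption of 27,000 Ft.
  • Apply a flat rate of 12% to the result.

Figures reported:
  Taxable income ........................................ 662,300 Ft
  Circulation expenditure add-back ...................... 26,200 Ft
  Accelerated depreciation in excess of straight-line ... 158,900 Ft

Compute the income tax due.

162,502 Ft

Standard income tax:
  274,000 Ft × 16% = 43,840 Ft
  334,000 Ft × 30% = 100,200 Ft
  54,300 Ft × 34% = 18,462 Ft
  → 162,502 Ft

Alternative floor tax:
  Adjusted income: 662,300 Ft + 26,200 Ft + 158,900 Ft = 847,400 Ft
  Less exemption 27,000 Ft → base 820,400 Ft
  820,400 Ft × 12% = 98,448 Ft

162,502 Ft > 98,448 Ft, so the standard income tax governs.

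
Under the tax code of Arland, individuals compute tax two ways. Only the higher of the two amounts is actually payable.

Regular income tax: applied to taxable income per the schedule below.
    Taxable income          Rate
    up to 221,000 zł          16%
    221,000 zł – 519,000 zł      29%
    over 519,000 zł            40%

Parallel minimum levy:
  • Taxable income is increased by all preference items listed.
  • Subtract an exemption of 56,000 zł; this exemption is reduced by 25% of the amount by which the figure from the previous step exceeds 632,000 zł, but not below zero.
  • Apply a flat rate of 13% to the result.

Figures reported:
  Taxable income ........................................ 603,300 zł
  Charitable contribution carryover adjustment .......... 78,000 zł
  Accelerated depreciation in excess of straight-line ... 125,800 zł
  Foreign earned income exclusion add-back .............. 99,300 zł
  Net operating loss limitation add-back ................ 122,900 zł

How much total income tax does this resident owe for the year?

Parallel minimum levy:
  Adjusted income: 603,300 zł + 78,000 zł + 125,800 zł + 99,300 zł + 122,900 zł = 1,029,300 zł
  Exemption: 25% × (1,029,300 zł − 632,000 zł) = 99,325 zł ≥ 56,000 zł, so the exemption is fully phased out
  Base: 1,029,300 zł − 0 zł = 1,029,300 zł
  1,029,300 zł × 13% = 133,809 zł

Regular income tax:
  221,000 zł × 16% = 35,360 zł
  298,000 zł × 29% = 86,420 zł
  84,300 zł × 40% = 33,720 zł
  → 155,500 zł

155,500 zł > 133,809 zł, so the regular income tax governs.

155,500 zł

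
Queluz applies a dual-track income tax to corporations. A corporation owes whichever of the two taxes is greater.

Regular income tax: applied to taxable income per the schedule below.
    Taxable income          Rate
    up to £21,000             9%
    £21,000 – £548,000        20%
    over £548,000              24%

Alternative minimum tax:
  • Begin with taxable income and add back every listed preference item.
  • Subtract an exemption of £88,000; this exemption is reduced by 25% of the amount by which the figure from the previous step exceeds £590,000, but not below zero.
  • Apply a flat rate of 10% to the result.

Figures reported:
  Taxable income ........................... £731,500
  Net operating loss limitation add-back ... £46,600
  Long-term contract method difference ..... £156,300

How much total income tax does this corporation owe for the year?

Regular income tax:
  £21,000 × 9% = £1,890
  £527,000 × 20% = £105,400
  £183,500 × 24% = £44,040
  → £151,330

Alternative minimum tax:
  Adjusted income: £731,500 + £46,600 + £156,300 = £934,400
  Exemption: £88,000 − 25% × (£934,400 − £590,000) = £88,000 − £86,100 = £1,900
  Base: £934,400 − £1,900 = £932,500
  £932,500 × 10% = £93,250

£151,330 > £93,250, so the regular income tax governs.

£151,330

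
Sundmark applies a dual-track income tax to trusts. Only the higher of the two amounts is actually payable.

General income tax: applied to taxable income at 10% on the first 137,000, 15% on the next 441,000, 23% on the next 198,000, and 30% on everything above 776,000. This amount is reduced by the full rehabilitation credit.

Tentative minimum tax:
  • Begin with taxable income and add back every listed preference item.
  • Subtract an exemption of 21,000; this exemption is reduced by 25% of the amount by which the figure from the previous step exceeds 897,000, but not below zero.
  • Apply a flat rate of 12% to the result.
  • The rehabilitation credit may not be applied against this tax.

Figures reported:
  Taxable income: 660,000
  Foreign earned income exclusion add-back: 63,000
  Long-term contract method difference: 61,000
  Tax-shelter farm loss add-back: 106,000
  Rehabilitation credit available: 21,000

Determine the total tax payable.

104,280

Tentative minimum tax:
  Adjusted income: 660,000 + 63,000 + 61,000 + 106,000 = 890,000
  Exemption: 890,000 ≤ 897,000, so full 21,000 applies
  Base: 890,000 − 21,000 = 869,000
  869,000 × 12% = 104,280

General income tax:
  137,000 × 10% = 13,700
  441,000 × 15% = 66,150
  82,000 × 23% = 18,860
  → 98,710
  Less rehabilitation credit 21,000 → 77,710

104,280 > 77,710, so the tentative minimum tax is the binding amount.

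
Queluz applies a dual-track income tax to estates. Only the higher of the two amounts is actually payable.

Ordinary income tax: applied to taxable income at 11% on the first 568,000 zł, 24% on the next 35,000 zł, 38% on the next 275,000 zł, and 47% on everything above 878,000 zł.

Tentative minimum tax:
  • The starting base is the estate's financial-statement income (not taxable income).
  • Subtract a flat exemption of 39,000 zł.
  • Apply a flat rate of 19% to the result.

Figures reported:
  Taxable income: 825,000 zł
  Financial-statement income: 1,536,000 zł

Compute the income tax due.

284,430 zł

Tentative minimum tax:
  Base (financial-statement income): 1,536,000 zł
  Less exemption 39,000 zł → base 1,497,000 zł
  1,497,000 zł × 19% = 284,430 zł

Ordinary income tax:
  568,000 zł × 11% = 62,480 zł
  35,000 zł × 24% = 8,400 zł
  222,000 zł × 38% = 84,360 zł
  → 155,240 zł

284,430 zł > 155,240 zł, so the tentative minimum tax is the binding amount.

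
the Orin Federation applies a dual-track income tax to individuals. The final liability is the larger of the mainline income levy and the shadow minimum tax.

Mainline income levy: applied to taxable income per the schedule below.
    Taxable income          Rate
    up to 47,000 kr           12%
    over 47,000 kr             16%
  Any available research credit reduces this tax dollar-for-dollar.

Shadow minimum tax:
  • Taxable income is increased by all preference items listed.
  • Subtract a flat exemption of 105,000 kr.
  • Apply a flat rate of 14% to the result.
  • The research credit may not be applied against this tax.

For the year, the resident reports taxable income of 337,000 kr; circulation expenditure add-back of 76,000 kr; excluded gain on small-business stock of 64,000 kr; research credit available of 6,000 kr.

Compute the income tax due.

Shadow minimum tax:
  Adjusted income: 337,000 kr + 76,000 kr + 64,000 kr = 477,000 kr
  Less exemption 105,000 kr → base 372,000 kr
  372,000 kr × 14% = 52,080 kr

Mainline income levy:
  47,000 kr × 12% = 5,640 kr
  290,000 kr × 16% = 46,400 kr
  → 52,040 kr
  Less research credit 6,000 kr → 46,040 kr

52,080 kr > 46,040 kr, so the shadow minimum tax is the binding amount.

52,080 kr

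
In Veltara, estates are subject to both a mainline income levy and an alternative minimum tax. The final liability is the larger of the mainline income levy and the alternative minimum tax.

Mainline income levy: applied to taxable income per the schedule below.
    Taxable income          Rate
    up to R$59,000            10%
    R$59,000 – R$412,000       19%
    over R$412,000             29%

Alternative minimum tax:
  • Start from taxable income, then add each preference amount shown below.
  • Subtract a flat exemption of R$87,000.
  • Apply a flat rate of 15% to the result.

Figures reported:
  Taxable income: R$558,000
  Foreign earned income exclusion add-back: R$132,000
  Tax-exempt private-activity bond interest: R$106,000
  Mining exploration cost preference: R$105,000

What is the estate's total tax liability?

Alternative minimum tax:
  Adjusted income: R$558,000 + R$132,000 + R$106,000 + R$105,000 = R$901,000
  Less exemption R$87,000 → base R$814,000
  R$814,000 × 15% = R$122,100

Mainline income levy:
  R$59,000 × 10% = R$5,900
  R$353,000 × 19% = R$67,070
  R$146,000 × 29% = R$42,340
  → R$115,310

R$122,100 > R$115,310, so the alternative minimum tax is the binding amount.

R$122,100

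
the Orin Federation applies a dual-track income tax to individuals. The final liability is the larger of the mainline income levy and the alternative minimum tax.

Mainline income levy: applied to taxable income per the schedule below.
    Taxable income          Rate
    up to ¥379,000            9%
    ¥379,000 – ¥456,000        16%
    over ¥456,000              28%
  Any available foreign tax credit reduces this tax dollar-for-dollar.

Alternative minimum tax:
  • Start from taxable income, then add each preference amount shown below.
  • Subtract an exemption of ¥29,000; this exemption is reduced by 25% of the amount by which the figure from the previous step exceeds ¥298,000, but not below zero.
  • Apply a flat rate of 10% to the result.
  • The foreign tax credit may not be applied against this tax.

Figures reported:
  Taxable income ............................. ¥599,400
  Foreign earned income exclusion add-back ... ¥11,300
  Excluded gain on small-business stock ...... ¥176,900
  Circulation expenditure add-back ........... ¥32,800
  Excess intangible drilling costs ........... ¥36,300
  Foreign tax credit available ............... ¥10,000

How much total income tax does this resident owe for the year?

¥85,670

Mainline income levy:
  ¥379,000 × 9% = ¥34,110
  ¥77,000 × 16% = ¥12,320
  ¥143,400 × 28% = ¥40,152
  → ¥86,582
  Less foreign tax credit ¥10,000 → ¥76,582

Alternative minimum tax:
  Adjusted income: ¥599,400 + ¥11,300 + ¥176,900 + ¥32,800 + ¥36,300 = ¥856,700
  Exemption: 25% × (¥856,700 − ¥298,000) = ¥139,675 ≥ ¥29,000, so the exemption is fully phased out
  Base: ¥856,700 − ¥0 = ¥856,700
  ¥856,700 × 10% = ¥85,670

¥85,670 > ¥76,582, so the alternative minimum tax is the binding amount.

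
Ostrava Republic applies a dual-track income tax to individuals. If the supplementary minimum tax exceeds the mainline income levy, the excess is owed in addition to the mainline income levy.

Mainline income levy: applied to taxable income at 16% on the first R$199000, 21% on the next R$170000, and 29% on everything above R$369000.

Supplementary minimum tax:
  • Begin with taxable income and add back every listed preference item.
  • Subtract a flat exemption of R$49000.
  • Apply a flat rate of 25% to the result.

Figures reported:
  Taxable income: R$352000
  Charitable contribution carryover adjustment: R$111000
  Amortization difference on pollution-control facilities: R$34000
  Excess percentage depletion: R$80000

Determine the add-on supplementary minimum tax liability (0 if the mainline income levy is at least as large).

R$68030

Mainline income levy:
  R$199000 × 16% = R$31840
  R$153000 × 21% = R$32130
  → R$63970

Supplementary minimum tax:
  Adjusted income: R$352000 + R$111000 + R$34000 + R$80000 = R$577000
  Less exemption R$49000 → base R$528000
  R$528000 × 25% = R$132000

Excess of supplementary minimum tax over mainline income levy: R$132000 − R$63970 = R$68030.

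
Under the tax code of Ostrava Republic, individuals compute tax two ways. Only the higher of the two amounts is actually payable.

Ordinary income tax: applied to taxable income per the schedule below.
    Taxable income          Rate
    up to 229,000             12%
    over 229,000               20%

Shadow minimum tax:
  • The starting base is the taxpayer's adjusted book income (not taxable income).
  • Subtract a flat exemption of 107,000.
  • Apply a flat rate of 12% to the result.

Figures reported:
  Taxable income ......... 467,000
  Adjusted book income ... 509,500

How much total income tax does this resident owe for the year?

Shadow minimum tax:
  Base (adjusted book income): 509,500
  Less exemption 107,000 → base 402,500
  402,500 × 12% = 48,300

Ordinary income tax:
  229,000 × 12% = 27,480
  238,000 × 20% = 47,600
  → 75,080

75,080 > 48,300, so the ordinary income tax governs.

75,080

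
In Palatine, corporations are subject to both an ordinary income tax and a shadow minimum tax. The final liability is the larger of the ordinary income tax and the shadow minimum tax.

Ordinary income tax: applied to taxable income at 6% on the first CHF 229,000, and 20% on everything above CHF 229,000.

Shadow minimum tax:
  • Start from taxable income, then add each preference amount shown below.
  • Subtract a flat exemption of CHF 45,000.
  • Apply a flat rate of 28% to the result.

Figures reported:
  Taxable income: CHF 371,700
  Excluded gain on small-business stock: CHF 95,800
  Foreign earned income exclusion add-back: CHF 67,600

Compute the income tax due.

CHF 137,228

Ordinary income tax:
  CHF 229,000 × 6% = CHF 13,740
  CHF 142,700 × 20% = CHF 28,540
  → CHF 42,280

Shadow minimum tax:
  Adjusted income: CHF 371,700 + CHF 95,800 + CHF 67,600 = CHF 535,100
  Less exemption CHF 45,000 → base CHF 490,100
  CHF 490,100 × 28% = CHF 137,228

CHF 137,228 > CHF 42,280, so the shadow minimum tax is the binding amount.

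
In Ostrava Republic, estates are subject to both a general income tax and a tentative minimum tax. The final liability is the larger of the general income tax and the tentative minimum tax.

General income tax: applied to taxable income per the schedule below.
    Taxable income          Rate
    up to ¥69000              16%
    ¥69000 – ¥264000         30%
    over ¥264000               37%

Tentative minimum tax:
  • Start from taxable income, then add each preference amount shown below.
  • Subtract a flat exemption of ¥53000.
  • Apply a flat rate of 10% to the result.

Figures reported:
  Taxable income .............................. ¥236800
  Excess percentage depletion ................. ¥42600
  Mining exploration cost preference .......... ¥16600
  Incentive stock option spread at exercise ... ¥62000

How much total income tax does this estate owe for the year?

General income tax:
  ¥69000 × 16% = ¥11040
  ¥167800 × 30% = ¥50340
  → ¥61380

Tentative minimum tax:
  Adjusted income: ¥236800 + ¥42600 + ¥16600 + ¥62000 = ¥358000
  Less exemption ¥53000 → base ¥305000
  ¥305000 × 10% = ¥30500

¥61380 > ¥30500, so the general income tax governs.

¥61380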